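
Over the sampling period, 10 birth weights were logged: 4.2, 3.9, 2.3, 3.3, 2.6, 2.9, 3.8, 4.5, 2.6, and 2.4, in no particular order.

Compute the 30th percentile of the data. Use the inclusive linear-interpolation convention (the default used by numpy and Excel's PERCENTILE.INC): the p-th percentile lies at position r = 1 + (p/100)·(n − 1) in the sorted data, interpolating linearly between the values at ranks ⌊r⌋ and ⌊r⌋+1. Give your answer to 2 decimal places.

2.60

Sorted: 2.3, 2.4, 2.6, 2.6, 2.9, 3.3, 3.8, 3.9, 4.2, 4.5.
n = 10.
r = 1 + (30/100)·(10 − 1) = 1 + 2.7 = 3.7.
Rank 3 is 2.6 and rank 4 is 2.6.
Interpolate: 2.6 + 0.7·(2.6 − 2.6) = 2.6 + 0.7·0 = 2.6.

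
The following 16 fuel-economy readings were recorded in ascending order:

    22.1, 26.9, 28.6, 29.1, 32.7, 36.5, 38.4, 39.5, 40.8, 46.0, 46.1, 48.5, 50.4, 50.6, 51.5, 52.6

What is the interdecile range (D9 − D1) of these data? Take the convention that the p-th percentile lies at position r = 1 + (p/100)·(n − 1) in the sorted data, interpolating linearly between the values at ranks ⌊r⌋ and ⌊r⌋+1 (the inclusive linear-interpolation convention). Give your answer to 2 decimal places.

23.30

n = 16.
P10: r = 2.5; ranks 2–3 are 26.9, 28.6; interpolating gives 27.75.
P90: r = 14.5; ranks 14–15 are 50.6, 51.5; interpolating gives 51.05.
Difference: 51.05 − 27.75 = 23.3.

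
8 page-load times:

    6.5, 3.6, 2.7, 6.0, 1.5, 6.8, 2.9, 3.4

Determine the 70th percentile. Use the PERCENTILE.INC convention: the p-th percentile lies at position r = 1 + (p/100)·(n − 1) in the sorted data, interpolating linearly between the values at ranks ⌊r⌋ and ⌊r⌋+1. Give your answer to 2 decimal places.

5.76

Sorted: 1.5, 2.7, 2.9, 3.4, 3.6, 6.0, 6.5, 6.8.
n = 8.
r = 1 + (70/100)·(8 − 1) = 1 + 4.9 = 5.9.
Rank 5 is 3.6 and rank 6 is 6.0.
Interpolate: 3.6 + 0.9·(6.0 − 3.6) = 3.6 + 0.9·2.4 = 5.76.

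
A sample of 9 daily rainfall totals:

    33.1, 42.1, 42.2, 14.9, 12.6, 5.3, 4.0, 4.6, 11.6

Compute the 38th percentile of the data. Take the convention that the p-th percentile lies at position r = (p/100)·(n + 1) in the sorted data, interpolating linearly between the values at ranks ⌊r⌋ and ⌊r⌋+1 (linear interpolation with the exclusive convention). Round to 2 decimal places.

10.34

Sorted: 4.0, 4.6, 5.3, 11.6, 12.6, 14.9, 33.1, 42.1, 42.2.
n = 9.
r = (38/100)·(9 + 1) = 3.8.
Rank 3 is 5.3 and rank 4 is 11.6.
Interpolate: 5.3 + 0.8·(11.6 − 5.3) = 5.3 + 0.8·6.3 = 10.34.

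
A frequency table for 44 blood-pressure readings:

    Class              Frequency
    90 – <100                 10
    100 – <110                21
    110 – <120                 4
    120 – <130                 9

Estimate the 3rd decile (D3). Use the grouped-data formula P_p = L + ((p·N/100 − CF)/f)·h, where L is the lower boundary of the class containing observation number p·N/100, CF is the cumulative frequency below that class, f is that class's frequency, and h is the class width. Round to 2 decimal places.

101.52

N = 44; target position k = 30/100 · 44 = 13.2.
Cumulative frequencies: 10, 31, 35, 44.
Observation 13.2 falls in the class 100 – <110.
L = 100, CF = 10, f = 21, h = 10.
P30 = 100 + ((13.2 − 10)/21)·10 = 100 + 1.52381 = 101.524.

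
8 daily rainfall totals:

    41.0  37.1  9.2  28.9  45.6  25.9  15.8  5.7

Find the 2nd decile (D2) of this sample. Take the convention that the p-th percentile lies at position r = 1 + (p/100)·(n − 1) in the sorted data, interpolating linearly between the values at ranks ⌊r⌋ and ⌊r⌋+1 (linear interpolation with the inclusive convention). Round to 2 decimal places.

Sorted: 5.7, 9.2, 15.8, 25.9, 28.9, 37.1, 41.0, 45.6.
n = 8.
r = 1 + (20/100)·(8 − 1) = 1 + 1.4 = 2.4.
Rank 2 is 9.2 and rank 3 is 15.8.
Interpolate: 9.2 + 0.4·(15.8 − 9.2) = 9.2 + 0.4·6.6 = 11.84.

11.84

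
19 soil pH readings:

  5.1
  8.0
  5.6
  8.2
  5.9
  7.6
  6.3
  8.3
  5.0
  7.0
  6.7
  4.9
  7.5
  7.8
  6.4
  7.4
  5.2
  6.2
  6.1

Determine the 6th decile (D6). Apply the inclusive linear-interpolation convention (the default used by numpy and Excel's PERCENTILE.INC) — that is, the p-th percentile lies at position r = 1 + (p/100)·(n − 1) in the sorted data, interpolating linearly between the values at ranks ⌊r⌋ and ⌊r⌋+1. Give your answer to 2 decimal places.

6.94

Sorted: 4.9, 5.0, 5.1, 5.2, 5.6, 5.9, 6.1, 6.2, 6.3, 6.4, 6.7, 7.0, 7.4, 7.5, 7.6, 7.8, 8.0, 8.2, 8.3.
n = 19.
r = 1 + (60/100)·(19 − 1) = 1 + 10.8 = 11.8.
Rank 11 is 6.7 and rank 12 is 7.0.
Interpolate: 6.7 + 0.8·(7.0 − 6.7) = 6.7 + 0.8·0.3 = 6.94.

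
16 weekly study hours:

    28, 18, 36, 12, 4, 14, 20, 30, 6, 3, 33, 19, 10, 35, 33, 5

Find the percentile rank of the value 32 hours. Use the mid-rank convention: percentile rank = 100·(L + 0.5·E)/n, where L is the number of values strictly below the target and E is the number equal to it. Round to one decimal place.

75.0

Sorted: 3, 4, 5, 6, 10, 12, 14, 18, 19, 20, 28, 30, 33, 33, 35, 36.
Count below 32: L = 12; count equal: E = 0; n = 16.
Percentile rank = 100·(12 + 0.5·0)/16 = 100·12/16 = 75.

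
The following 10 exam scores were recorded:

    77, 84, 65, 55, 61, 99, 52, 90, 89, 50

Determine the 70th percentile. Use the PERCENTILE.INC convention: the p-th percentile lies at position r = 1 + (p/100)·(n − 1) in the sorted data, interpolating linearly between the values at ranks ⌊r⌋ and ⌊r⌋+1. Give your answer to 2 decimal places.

Sorted: 50, 52, 55, 61, 65, 77, 84, 89, 90, 99.
n = 10.
r = 1 + (70/100)·(10 − 1) = 1 + 6.3 = 7.3.
Rank 7 is 84 and rank 8 is 89.
Interpolate: 84 + 0.3·(89 − 84) = 84 + 0.3·5 = 85.5.

85.50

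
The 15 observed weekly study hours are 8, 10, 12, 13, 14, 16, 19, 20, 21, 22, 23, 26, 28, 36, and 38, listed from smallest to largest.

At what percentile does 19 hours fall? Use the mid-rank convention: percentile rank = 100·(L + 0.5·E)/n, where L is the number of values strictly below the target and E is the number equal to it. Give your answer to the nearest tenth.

Count below 19: L = 6; count equal: E = 1; n = 15.
Percentile rank = 100·(6 + 0.5·1)/15 = 100·6.5/15 = 43.33.

43.3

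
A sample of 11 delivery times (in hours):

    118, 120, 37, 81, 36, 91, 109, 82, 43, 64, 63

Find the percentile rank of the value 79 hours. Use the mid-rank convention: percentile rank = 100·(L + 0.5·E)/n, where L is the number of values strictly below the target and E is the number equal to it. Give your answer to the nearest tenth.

45.5

Sorted: 36, 37, 43, 63, 64, 81, 82, 91, 109, 118, 120.
Count below 79: L = 5; count equal: E = 0; n = 11.
Percentile rank = 100·(5 + 0.5·0)/11 = 100·5/11 = 45.45.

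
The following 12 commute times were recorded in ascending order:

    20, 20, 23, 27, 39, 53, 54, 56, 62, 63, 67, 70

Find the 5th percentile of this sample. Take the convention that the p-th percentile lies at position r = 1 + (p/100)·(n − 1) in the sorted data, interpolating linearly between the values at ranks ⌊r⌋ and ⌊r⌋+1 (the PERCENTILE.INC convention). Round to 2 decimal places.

n = 12.
r = 1 + (5/100)·(12 − 1) = 1 + 0.55 = 1.55.
Rank 1 is 20 and rank 2 is 20.
Interpolate: 20 + 0.55·(20 − 20) = 20 + 0.55·0 = 20.

20.00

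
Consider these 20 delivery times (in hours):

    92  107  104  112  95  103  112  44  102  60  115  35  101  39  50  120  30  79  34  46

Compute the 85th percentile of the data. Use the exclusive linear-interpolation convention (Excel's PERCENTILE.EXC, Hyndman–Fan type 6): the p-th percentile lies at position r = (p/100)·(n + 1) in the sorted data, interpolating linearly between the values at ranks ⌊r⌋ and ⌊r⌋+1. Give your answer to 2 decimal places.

Sorted: 30, 34, 35, 39, 44, 46, 50, 60, 79, 92, 95, 101, 102, 103, 104, 107, 112, 112, 115, 120.
n = 20.
r = (85/100)·(20 + 1) = 17.85.
Rank 17 is 112 and rank 18 is 112.
Interpolate: 112 + 0.85·(112 − 112) = 112 + 0.85·0 = 112.

112.00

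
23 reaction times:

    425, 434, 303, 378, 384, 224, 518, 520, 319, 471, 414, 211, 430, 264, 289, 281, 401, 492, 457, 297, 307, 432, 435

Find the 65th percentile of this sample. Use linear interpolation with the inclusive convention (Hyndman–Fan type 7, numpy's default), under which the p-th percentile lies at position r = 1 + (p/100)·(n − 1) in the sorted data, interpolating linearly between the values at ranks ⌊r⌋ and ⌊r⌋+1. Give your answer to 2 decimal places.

Sorted: 211, 224, 264, 281, 289, 297, 303, 307, 319, 378, 384, 401, 414, 425, 430, 432, 434, 435, 457, 471, 492, 518, 520.
n = 23.
r = 1 + (65/100)·(23 − 1) = 1 + 14.3 = 15.3.
Rank 15 is 430 and rank 16 is 432.
Interpolate: 430 + 0.3·(432 − 430) = 430 + 0.3·2 = 430.6.

430.60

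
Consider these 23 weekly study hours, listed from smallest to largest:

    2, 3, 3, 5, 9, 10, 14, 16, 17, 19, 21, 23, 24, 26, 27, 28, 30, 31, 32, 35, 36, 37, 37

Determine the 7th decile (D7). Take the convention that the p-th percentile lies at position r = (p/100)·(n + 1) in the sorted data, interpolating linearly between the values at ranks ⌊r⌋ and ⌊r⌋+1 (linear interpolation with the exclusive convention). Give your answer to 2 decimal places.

n = 23.
r = (70/100)·(23 + 1) = 16.8.
Rank 16 is 28 and rank 17 is 30.
Interpolate: 28 + 0.8·(30 − 28) = 28 + 0.8·2 = 29.6.

29.60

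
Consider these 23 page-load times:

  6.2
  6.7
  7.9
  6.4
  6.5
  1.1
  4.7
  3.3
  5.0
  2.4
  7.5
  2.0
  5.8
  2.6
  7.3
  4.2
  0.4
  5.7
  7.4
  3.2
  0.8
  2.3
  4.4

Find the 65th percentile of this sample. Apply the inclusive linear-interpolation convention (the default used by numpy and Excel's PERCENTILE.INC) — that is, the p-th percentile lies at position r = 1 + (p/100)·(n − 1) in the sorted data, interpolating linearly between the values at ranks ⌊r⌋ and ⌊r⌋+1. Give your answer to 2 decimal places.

5.92

Sorted: 0.4, 0.8, 1.1, 2.0, 2.3, 2.4, 2.6, 3.2, 3.3, 4.2, 4.4, 4.7, 5.0, 5.7, 5.8, 6.2, 6.4, 6.5, 6.7, 7.3, 7.4, 7.5, 7.9.
n = 23.
r = 1 + (65/100)·(23 − 1) = 1 + 14.3 = 15.3.
Rank 15 is 5.8 and rank 16 is 6.2.
Interpolate: 5.8 + 0.3·(6.2 − 5.8) = 5.8 + 0.3·0.4 = 5.92.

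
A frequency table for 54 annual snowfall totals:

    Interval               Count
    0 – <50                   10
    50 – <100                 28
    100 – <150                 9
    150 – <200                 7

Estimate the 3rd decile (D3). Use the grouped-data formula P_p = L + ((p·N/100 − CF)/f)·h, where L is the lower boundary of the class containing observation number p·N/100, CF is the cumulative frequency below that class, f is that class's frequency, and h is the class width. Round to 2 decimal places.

61.07

N = 54; target position k = 30/100 · 54 = 16.2.
Cumulative frequencies: 10, 38, 47, 54.
Observation 16.2 falls in the class 50 – <100.
L = 50, CF = 10, f = 28, h = 50.
P30 = 50 + ((16.2 − 10)/28)·50 = 50 + 11.0714 = 61.0714.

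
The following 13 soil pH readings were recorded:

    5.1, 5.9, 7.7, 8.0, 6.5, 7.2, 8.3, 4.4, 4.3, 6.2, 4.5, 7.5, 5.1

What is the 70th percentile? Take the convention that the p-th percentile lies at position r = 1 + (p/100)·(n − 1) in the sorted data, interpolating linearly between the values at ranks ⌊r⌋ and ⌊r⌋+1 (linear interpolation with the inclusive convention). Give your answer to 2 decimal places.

Sorted: 4.3, 4.4, 4.5, 5.1, 5.1, 5.9, 6.2, 6.5, 7.2, 7.5, 7.7, 8.0, 8.3.
n = 13.
r = 1 + (70/100)·(13 − 1) = 1 + 8.4 = 9.4.
Rank 9 is 7.2 and rank 10 is 7.5.
Interpolate: 7.2 + 0.4·(7.5 − 7.2) = 7.2 + 0.4·0.3 = 7.32.

7.32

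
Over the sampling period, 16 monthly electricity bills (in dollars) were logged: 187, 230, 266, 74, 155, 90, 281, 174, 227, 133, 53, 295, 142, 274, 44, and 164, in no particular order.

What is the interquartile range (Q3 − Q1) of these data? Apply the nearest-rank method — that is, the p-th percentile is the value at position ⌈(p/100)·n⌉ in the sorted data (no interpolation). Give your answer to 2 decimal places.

140.00

Sorted: 44, 53, 74, 90, 133, 142, 155, 164, 174, 187, 227, 230, 266, 274, 281, 295.
n = 16.
P25: rank ⌈25/100·16⌉ = 4 → 90.
P75: rank ⌈75/100·16⌉ = 12 → 230.
Difference: 230 − 90 = 140.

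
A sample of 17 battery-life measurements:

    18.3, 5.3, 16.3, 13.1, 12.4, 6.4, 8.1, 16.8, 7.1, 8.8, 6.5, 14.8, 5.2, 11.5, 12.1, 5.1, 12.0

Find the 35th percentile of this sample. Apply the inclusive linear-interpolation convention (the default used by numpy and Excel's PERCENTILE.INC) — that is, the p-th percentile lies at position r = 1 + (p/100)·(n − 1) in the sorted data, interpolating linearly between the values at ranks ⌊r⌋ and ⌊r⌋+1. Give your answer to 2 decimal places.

Sorted: 5.1, 5.2, 5.3, 6.4, 6.5, 7.1, 8.1, 8.8, 11.5, 12.0, 12.1, 12.4, 13.1, 14.8, 16.3, 16.8, 18.3.
n = 17.
r = 1 + (35/100)·(17 − 1) = 1 + 5.6 = 6.6.
Rank 6 is 7.1 and rank 7 is 8.1.
Interpolate: 7.1 + 0.6·(8.1 − 7.1) = 7.1 + 0.6·1 = 7.7.

7.70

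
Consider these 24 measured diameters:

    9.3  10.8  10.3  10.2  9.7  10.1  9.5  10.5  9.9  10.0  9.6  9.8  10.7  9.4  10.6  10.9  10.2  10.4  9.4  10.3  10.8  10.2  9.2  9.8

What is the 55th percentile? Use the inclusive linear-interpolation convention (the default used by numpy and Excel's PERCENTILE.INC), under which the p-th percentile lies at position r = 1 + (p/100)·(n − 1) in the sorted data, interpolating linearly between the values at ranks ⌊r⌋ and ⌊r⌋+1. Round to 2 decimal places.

10.20

Sorted: 9.2, 9.3, 9.4, 9.4, 9.5, 9.6, 9.7, 9.8, 9.8, 9.9, 10.0, 10.1, 10.2, 10.2, 10.2, 10.3, 10.3, 10.4, 10.5, 10.6, 10.7, 10.8, 10.8, 10.9.
n = 24.
r = 1 + (55/100)·(24 − 1) = 1 + 12.65 = 13.65.
Rank 13 is 10.2 and rank 14 is 10.2.
Interpolate: 10.2 + 0.65·(10.2 − 10.2) = 10.2 + 0.65·0 = 10.2.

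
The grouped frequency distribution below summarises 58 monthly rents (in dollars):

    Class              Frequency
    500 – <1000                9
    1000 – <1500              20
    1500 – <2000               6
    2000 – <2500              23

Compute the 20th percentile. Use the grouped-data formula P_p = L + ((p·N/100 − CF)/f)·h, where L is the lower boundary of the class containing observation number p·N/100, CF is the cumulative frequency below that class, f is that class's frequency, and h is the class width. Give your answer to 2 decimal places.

N = 58; target position k = 20/100 · 58 = 11.6.
Cumulative frequencies: 9, 29, 35, 58.
Observation 11.6 falls in the class 1000 – <1500.
L = 1000, CF = 9, f = 20, h = 500.
P20 = 1000 + ((11.6 − 9)/20)·500 = 1000 + 65 = 1065.

1065.00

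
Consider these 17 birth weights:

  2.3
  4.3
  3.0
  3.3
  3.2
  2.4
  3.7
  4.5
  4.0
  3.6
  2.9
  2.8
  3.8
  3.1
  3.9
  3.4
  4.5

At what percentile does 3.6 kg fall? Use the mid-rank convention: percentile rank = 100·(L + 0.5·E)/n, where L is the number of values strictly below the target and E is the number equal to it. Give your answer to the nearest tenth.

Sorted: 2.3, 2.4, 2.8, 2.9, 3.0, 3.1, 3.2, 3.3, 3.4, 3.6, 3.7, 3.8, 3.9, 4.0, 4.3, 4.5, 4.5.
Count below 3.6: L = 9; count equal: E = 1; n = 17.
Percentile rank = 100·(9 + 0.5·1)/17 = 100·9.5/17 = 55.88.

55.9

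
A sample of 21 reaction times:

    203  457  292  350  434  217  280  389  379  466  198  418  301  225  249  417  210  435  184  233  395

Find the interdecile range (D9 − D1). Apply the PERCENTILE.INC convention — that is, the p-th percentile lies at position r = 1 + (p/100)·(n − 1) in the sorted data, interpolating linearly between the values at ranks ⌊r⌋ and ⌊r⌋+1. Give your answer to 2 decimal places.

232.00

Sorted: 184, 198, 203, 210, 217, 225, 233, 249, 280, 292, 301, 350, 379, 389, 395, 417, 418, 434, 435, 457, 466.
n = 21.
P10: r = 3 (integer) → 203.
P90: r = 19 (integer) → 435.
Difference: 435 − 203 = 232.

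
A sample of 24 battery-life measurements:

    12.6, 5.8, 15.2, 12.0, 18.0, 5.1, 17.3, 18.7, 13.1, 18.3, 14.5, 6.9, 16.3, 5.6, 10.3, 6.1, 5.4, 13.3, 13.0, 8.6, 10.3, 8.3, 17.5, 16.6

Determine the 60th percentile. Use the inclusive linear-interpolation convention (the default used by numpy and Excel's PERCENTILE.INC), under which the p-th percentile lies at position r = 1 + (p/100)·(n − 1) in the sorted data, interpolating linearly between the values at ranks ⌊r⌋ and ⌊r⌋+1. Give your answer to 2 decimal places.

Sorted: 5.1, 5.4, 5.6, 5.8, 6.1, 6.9, 8.3, 8.6, 10.3, 10.3, 12.0, 12.6, 13.0, 13.1, 13.3, 14.5, 15.2, 16.3, 16.6, 17.3, 17.5, 18.0, 18.3, 18.7.
n = 24.
r = 1 + (60/100)·(24 − 1) = 1 + 13.8 = 14.8.
Rank 14 is 13.1 and rank 15 is 13.3.
Interpolate: 13.1 + 0.8·(13.3 − 13.1) = 13.1 + 0.8·0.2 = 13.26.

13.26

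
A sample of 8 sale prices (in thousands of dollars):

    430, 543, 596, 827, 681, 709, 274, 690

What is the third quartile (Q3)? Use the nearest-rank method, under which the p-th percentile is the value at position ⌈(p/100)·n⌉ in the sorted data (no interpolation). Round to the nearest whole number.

Sorted: 274, 430, 543, 596, 681, 690, 709, 827.
n = 8.
Position = ⌈75/100 · 8⌉ = ⌈6⌉ = 6.
The value at rank 6 is 690.

690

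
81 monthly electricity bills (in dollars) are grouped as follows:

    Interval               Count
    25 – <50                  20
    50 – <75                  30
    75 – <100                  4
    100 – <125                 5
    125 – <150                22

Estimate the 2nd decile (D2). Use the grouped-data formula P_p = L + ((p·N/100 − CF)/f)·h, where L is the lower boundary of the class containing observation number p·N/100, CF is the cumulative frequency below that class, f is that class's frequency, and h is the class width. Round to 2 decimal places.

45.25

N = 81; target position k = 20/100 · 81 = 16.2.
Cumulative frequencies: 20, 50, 54, 59, 81.
Observation 16.2 falls in the class 25 – <50.
L = 25, CF = 0, f = 20, h = 25.
P20 = 25 + ((16.2 − 0)/20)·25 = 25 + 20.25 = 45.25.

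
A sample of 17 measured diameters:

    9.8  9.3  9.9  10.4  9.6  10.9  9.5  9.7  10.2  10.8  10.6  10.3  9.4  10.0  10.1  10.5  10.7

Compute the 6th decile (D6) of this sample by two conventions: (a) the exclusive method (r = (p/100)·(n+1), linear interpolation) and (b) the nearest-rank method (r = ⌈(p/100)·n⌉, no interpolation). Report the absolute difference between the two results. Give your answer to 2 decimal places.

0.02

Sorted: 9.3, 9.4, 9.5, 9.6, 9.7, 9.8, 9.9, 10.0, 10.1, 10.2, 10.3, 10.4, 10.5, 10.6, 10.7, 10.8, 10.9.
n = 17.
(a) r = 10.8; between ranks 10 (10.2) and 11 (10.3): 10.28.
(b) the nearest-rank method: rank 11 → 10.3.
|10.28 − 10.3| = 0.02.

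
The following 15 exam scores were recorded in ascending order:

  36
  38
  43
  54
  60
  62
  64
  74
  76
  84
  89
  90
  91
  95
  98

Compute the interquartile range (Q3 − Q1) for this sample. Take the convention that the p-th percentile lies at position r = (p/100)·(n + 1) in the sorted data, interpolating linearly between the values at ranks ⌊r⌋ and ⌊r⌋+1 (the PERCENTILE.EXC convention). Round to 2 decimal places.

n = 15.
P25: r = 4 (integer) → 54.
P75: r = 12 (integer) → 90.
Difference: 90 − 54 = 36.

36.00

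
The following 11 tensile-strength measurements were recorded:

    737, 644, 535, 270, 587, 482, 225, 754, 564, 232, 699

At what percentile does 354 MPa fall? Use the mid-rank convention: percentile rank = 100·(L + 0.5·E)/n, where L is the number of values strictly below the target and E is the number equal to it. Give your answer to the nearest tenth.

Sorted: 225, 232, 270, 482, 535, 564, 587, 644, 699, 737, 754.
Count below 354: L = 3; count equal: E = 0; n = 11.
Percentile rank = 100·(3 + 0.5·0)/11 = 100·3/11 = 27.27.

27.3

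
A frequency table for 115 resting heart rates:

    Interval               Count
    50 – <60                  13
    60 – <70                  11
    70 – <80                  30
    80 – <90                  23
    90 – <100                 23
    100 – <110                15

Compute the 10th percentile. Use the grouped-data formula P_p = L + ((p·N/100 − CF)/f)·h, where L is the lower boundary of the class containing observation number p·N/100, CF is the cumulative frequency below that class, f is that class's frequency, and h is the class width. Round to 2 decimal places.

58.85

N = 115; target position k = 10/100 · 115 = 11.5.
Cumulative frequencies: 13, 24, 54, 77, 100, 115.
Observation 11.5 falls in the class 50 – <60.
L = 50, CF = 0, f = 13, h = 10.
P10 = 50 + ((11.5 − 0)/13)·10 = 50 + 8.84615 = 58.8462.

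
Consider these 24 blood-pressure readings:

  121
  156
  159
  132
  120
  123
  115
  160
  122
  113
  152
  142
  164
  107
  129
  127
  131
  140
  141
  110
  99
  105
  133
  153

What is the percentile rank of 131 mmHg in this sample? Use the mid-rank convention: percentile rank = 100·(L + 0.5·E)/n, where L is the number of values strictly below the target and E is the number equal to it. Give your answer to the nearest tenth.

Sorted: 99, 105, 107, 110, 113, 115, 120, 121, 122, 123, 127, 129, 131, 132, 133, 140, 141, 142, 152, 153, 156, 159, 160, 164.
Count below 131: L = 12; count equal: E = 1; n = 24.
Percentile rank = 100·(12 + 0.5·1)/24 = 100·12.5/24 = 52.08.

52.1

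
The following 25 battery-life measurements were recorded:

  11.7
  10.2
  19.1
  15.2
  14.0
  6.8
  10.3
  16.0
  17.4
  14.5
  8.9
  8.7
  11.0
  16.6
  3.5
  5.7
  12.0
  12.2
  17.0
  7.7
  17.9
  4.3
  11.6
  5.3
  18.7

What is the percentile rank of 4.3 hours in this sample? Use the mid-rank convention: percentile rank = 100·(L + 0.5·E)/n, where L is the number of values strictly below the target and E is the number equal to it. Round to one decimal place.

Sorted: 3.5, 4.3, 5.3, 5.7, 6.8, 7.7, 8.7, 8.9, 10.2, 10.3, 11.0, 11.6, 11.7, 12.0, 12.2, 14.0, 14.5, 15.2, 16.0, 16.6, 17.0, 17.4, 17.9, 18.7, 19.1.
Count below 4.3: L = 1; count equal: E = 1; n = 25.
Percentile rank = 100·(1 + 0.5·1)/25 = 100·1.5/25 = 6.

6.0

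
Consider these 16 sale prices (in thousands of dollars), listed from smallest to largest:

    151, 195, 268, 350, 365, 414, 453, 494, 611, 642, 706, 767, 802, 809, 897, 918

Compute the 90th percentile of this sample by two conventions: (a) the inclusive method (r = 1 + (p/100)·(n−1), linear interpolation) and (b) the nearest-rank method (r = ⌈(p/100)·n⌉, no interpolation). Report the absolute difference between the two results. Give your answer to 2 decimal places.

n = 16.
(a) r = 14.5; between ranks 14 (809) and 15 (897): 853.
(b) the nearest-rank method: rank 15 → 897.
|853 − 897| = 44.

44.00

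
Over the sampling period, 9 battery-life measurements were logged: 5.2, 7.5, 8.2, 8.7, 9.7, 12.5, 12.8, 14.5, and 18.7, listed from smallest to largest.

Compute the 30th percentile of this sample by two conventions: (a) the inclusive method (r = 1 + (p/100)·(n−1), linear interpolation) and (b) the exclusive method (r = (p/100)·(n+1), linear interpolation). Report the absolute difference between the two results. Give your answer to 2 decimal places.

0.20

n = 9.
(a) r = 3.4; between ranks 3 (8.2) and 4 (8.7): 8.4.
(b) r = 3 → value at rank 3 = 8.2.
|8.4 − 8.2| = 0.2.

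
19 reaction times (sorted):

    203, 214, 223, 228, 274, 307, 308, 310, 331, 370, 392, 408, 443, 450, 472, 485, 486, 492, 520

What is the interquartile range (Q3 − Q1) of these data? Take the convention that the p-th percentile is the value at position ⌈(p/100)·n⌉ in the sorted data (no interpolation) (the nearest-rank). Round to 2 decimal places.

n = 19.
P25: rank ⌈25/100·19⌉ = 5 → 274.
P75: rank ⌈75/100·19⌉ = 15 → 472.
Difference: 472 − 274 = 198.

198.00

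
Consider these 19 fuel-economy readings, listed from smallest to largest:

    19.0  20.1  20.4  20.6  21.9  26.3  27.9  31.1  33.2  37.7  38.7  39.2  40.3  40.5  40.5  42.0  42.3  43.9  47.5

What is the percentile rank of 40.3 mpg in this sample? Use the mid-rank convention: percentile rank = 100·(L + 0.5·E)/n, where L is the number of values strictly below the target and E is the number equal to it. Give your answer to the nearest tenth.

Count below 40.3: L = 12; count equal: E = 1; n = 19.
Percentile rank = 100·(12 + 0.5·1)/19 = 100·12.5/19 = 65.79.

65.8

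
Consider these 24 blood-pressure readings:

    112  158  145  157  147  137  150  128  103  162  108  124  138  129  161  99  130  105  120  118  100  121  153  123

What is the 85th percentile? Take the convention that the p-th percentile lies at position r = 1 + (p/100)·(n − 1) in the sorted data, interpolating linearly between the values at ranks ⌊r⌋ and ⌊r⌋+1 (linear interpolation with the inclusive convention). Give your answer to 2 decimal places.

155.20

Sorted: 99, 100, 103, 105, 108, 112, 118, 120, 121, 123, 124, 128, 129, 130, 137, 138, 145, 147, 150, 153, 157, 158, 161, 162.
n = 24.
r = 1 + (85/100)·(24 − 1) = 1 + 19.55 = 20.55.
Rank 20 is 153 and rank 21 is 157.
Interpolate: 153 + 0.55·(157 − 153) = 153 + 0.55·4 = 155.2.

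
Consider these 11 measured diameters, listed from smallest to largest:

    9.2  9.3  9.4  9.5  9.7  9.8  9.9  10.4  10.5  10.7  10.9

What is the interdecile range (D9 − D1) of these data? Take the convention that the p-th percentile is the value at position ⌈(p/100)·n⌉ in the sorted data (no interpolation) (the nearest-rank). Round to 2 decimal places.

1.40

n = 11.
P10: rank ⌈10/100·11⌉ = 2 → 9.3.
P90: rank ⌈90/100·11⌉ = 10 → 10.7.
Difference: 10.7 − 9.3 = 1.4.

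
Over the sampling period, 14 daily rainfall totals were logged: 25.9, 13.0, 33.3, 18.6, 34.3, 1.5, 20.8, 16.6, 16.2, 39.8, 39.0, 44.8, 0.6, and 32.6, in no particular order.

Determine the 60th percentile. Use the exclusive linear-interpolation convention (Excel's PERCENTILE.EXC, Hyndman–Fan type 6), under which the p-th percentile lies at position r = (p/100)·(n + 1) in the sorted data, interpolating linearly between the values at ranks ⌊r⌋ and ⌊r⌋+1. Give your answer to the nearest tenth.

Sorted: 0.6, 1.5, 13.0, 16.2, 16.6, 18.6, 20.8, 25.9, 32.6, 33.3, 34.3, 39.0, 39.8, 44.8.
n = 14.
r = (60/100)·(14 + 1) = 9.
r is an integer, so P60 is the value at rank 9: 32.6.

32.6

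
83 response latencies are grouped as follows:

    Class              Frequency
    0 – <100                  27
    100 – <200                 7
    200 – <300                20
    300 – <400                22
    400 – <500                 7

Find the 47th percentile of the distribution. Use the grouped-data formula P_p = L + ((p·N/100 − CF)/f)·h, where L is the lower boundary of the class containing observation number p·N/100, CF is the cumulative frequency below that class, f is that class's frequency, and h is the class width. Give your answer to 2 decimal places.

N = 83; target position k = 47/100 · 83 = 39.01.
Cumulative frequencies: 27, 34, 54, 76, 83.
Observation 39.01 falls in the class 200 – <300.
L = 200, CF = 34, f = 20, h = 100.
P47 = 200 + ((39.01 − 34)/20)·100 = 200 + 25.05 = 225.05.

225.05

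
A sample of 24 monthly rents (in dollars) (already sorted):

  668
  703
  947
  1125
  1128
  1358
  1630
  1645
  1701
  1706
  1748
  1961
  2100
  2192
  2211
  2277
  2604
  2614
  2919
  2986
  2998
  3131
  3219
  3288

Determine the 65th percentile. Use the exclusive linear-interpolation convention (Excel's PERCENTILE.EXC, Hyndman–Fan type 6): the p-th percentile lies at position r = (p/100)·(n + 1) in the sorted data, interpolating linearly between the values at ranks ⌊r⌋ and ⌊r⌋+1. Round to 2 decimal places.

2358.75

n = 24.
r = (65/100)·(24 + 1) = 16.25.
Rank 16 is 2277 and rank 17 is 2604.
Interpolate: 2277 + 0.25·(2604 − 2277) = 2277 + 0.25·327 = 2358.75.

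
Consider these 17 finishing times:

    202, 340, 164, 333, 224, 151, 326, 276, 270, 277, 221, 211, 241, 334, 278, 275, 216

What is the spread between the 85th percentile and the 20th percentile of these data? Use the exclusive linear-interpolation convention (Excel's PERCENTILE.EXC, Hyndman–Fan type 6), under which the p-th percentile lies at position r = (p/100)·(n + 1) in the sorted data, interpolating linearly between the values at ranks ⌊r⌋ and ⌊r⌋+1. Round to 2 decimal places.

Sorted: 151, 164, 202, 211, 216, 221, 224, 241, 270, 275, 276, 277, 278, 326, 333, 334, 340.
n = 17.
P20: r = 3.6; ranks 3–4 are 202, 211; interpolating gives 207.4.
P85: r = 15.3; ranks 15–16 are 333, 334; interpolating gives 333.3.
Difference: 333.3 − 207.4 = 125.9.

125.90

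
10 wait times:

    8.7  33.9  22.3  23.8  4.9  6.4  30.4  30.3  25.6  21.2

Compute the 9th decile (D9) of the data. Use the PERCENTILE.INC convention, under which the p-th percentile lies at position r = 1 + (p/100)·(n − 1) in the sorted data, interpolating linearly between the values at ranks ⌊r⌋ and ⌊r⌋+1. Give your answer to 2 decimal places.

Sorted: 4.9, 6.4, 8.7, 21.2, 22.3, 23.8, 25.6, 30.3, 30.4, 33.9.
n = 10.
r = 1 + (90/100)·(10 − 1) = 1 + 8.1 = 9.1.
Rank 9 is 30.4 and rank 10 is 33.9.
Interpolate: 30.4 + 0.1·(33.9 − 30.4) = 30.4 + 0.1·3.5 = 30.75.

30.75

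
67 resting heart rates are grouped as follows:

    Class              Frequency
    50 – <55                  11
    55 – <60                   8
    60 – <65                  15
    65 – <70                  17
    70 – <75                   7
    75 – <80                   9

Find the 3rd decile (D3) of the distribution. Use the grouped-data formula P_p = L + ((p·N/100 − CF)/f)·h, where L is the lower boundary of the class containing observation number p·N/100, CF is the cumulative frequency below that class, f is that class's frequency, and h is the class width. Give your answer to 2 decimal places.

60.37

N = 67; target position k = 30/100 · 67 = 20.1.
Cumulative frequencies: 11, 19, 34, 51, 58, 67.
Observation 20.1 falls in the class 60 – <65.
L = 60, CF = 19, f = 15, h = 5.
P30 = 60 + ((20.1 − 19)/15)·5 = 60 + 0.366667 = 60.3667.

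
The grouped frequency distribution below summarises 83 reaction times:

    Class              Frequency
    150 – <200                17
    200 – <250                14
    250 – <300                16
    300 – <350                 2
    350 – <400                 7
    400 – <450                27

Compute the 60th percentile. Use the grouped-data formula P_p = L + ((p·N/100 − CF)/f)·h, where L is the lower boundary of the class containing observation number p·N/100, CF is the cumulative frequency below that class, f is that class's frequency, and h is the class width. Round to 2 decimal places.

355.71

N = 83; target position k = 60/100 · 83 = 49.8.
Cumulative frequencies: 17, 31, 47, 49, 56, 83.
Observation 49.8 falls in the class 350 – <400.
L = 350, CF = 49, f = 7, h = 50.
P60 = 350 + ((49.8 − 49)/7)·50 = 350 + 5.71429 = 355.714.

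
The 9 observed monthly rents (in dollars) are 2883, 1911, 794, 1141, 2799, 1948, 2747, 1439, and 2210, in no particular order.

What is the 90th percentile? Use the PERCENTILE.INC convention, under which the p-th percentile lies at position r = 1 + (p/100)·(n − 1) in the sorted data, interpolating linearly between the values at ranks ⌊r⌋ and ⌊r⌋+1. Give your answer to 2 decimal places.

Sorted: 794, 1141, 1439, 1911, 1948, 2210, 2747, 2799, 2883.
n = 9.
r = 1 + (90/100)·(9 − 1) = 1 + 7.2 = 8.2.
Rank 8 is 2799 and rank 9 is 2883.
Interpolate: 2799 + 0.2·(2883 − 2799) = 2799 + 0.2·84 = 2815.8.

2815.80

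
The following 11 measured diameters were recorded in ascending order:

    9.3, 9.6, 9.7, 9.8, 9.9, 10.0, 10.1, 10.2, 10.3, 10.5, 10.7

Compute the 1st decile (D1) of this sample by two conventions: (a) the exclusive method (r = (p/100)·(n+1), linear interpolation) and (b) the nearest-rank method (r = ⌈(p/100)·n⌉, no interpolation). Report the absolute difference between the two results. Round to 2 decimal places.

0.24

n = 11.
(a) r = 1.2; between ranks 1 (9.3) and 2 (9.6): 9.36.
(b) the nearest-rank method: rank 2 → 9.6.
|9.36 − 9.6| = 0.24.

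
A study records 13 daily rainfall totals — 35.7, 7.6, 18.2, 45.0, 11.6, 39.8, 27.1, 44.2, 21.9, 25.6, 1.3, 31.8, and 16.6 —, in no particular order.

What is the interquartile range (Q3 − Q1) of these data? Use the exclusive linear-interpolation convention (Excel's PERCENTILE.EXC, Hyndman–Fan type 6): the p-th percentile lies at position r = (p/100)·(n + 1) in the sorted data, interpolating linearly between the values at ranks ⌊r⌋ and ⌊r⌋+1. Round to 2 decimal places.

23.65

Sorted: 1.3, 7.6, 11.6, 16.6, 18.2, 21.9, 25.6, 27.1, 31.8, 35.7, 39.8, 44.2, 45.0.
n = 13.
P25: r = 3.5; ranks 3–4 are 11.6, 16.6; interpolating gives 14.1.
P75: r = 10.5; ranks 10–11 are 35.7, 39.8; interpolating gives 37.75.
Difference: 37.75 − 14.1 = 23.65.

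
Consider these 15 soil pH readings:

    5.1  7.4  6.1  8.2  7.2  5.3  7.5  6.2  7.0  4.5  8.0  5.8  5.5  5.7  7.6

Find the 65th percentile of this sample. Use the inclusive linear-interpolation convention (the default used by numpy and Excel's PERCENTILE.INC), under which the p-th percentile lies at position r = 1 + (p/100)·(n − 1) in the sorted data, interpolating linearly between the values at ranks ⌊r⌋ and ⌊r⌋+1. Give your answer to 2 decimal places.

7.22

Sorted: 4.5, 5.1, 5.3, 5.5, 5.7, 5.8, 6.1, 6.2, 7.0, 7.2, 7.4, 7.5, 7.6, 8.0, 8.2.
n = 15.
r = 1 + (65/100)·(15 − 1) = 1 + 9.1 = 10.1.
Rank 10 is 7.2 and rank 11 is 7.4.
Interpolate: 7.2 + 0.1·(7.4 − 7.2) = 7.2 + 0.1·0.2 = 7.22.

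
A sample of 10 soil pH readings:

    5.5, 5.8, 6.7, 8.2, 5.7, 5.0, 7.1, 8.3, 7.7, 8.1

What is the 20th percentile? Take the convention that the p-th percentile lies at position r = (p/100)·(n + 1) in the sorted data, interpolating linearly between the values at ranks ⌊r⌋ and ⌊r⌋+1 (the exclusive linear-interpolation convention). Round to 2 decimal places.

5.54

Sorted: 5.0, 5.5, 5.7, 5.8, 6.7, 7.1, 7.7, 8.1, 8.2, 8.3.
n = 10.
r = (20/100)·(10 + 1) = 2.2.
Rank 2 is 5.5 and rank 3 is 5.7.
Interpolate: 5.5 + 0.2·(5.7 − 5.5) = 5.5 + 0.2·0.2 = 5.54.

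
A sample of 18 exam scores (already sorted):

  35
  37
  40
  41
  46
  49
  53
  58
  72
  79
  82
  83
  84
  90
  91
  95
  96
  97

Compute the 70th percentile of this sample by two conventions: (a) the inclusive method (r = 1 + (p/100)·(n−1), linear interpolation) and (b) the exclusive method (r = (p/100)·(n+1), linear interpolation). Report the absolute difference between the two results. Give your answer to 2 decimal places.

n = 18.
(a) r = 12.9; between ranks 12 (83) and 13 (84): 83.9.
(b) r = 13.3; between ranks 13 (84) and 14 (90): 85.8.
|83.9 − 85.8| = 1.9.

1.90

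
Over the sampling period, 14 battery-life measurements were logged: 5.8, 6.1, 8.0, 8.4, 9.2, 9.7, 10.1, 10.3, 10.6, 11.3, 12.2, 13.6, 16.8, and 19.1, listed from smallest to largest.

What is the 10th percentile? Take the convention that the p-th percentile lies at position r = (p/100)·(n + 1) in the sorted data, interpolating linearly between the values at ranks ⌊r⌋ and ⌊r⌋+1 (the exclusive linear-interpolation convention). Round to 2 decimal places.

n = 14.
r = (10/100)·(14 + 1) = 1.5.
Rank 1 is 5.8 and rank 2 is 6.1.
Interpolate: 5.8 + 0.5·(6.1 − 5.8) = 5.8 + 0.5·0.3 = 5.95.

5.95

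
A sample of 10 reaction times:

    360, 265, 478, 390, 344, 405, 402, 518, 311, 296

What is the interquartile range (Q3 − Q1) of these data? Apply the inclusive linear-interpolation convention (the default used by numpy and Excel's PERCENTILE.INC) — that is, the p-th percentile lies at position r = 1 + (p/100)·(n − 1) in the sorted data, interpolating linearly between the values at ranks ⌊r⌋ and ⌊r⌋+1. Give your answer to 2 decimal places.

Sorted: 265, 296, 311, 344, 360, 390, 402, 405, 478, 518.
n = 10.
P25: r = 3.25; ranks 3–4 are 311, 344; interpolating gives 319.25.
P75: r = 7.75; ranks 7–8 are 402, 405; interpolating gives 404.25.
Difference: 404.25 − 319.25 = 85.

85.00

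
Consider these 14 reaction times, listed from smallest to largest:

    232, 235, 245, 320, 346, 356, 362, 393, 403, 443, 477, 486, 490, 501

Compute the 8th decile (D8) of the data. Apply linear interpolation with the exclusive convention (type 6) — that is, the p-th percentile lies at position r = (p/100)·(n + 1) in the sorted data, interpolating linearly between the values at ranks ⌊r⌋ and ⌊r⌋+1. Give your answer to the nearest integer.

n = 14.
r = (80/100)·(14 + 1) = 12.
r is an integer, so P80 is the value at rank 12: 486.

486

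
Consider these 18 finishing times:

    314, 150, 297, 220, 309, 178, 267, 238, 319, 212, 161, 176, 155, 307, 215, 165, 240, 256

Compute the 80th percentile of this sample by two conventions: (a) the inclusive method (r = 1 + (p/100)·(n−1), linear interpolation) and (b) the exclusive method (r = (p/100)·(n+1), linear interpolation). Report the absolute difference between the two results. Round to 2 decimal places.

4.40

Sorted: 150, 155, 161, 165, 176, 178, 212, 215, 220, 238, 240, 256, 267, 297, 307, 309, 314, 319.
n = 18.
(a) r = 14.6; between ranks 14 (297) and 15 (307): 303.
(b) r = 15.2; between ranks 15 (307) and 16 (309): 307.4.
|303 − 307.4| = 4.4.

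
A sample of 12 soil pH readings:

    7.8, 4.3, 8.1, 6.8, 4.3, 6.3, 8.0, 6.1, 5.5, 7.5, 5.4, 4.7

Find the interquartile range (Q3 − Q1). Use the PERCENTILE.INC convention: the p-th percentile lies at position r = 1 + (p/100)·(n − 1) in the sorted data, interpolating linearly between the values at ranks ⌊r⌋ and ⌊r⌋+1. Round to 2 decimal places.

Sorted: 4.3, 4.3, 4.7, 5.4, 5.5, 6.1, 6.3, 6.8, 7.5, 7.8, 8.0, 8.1.
n = 12.
P25: r = 3.75; ranks 3–4 are 4.7, 5.4; interpolating gives 5.225.
P75: r = 9.25; ranks 9–10 are 7.5, 7.8; interpolating gives 7.575.
Difference: 7.575 − 5.225 = 2.35.

2.35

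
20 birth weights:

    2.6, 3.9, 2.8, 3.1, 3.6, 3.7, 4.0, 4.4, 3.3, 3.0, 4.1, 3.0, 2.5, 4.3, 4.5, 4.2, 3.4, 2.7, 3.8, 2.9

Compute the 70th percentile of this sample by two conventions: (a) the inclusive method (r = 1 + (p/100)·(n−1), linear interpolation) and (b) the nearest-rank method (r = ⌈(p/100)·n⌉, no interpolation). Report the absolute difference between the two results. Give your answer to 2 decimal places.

0.03

Sorted: 2.5, 2.6, 2.7, 2.8, 2.9, 3.0, 3.0, 3.1, 3.3, 3.4, 3.6, 3.7, 3.8, 3.9, 4.0, 4.1, 4.2, 4.3, 4.4, 4.5.
n = 20.
(a) r = 14.3; between ranks 14 (3.9) and 15 (4.0): 3.93.
(b) the nearest-rank method: rank 14 → 3.9.
|3.93 − 3.9| = 0.03.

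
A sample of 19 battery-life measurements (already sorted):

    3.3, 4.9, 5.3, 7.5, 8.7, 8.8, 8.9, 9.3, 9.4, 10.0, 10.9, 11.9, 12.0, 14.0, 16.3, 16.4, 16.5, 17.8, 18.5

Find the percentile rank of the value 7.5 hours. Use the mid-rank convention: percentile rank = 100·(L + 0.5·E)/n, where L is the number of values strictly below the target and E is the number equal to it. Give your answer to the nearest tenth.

Count below 7.5: L = 3; count equal: E = 1; n = 19.
Percentile rank = 100·(3 + 0.5·1)/19 = 100·3.5/19 = 18.42.

18.4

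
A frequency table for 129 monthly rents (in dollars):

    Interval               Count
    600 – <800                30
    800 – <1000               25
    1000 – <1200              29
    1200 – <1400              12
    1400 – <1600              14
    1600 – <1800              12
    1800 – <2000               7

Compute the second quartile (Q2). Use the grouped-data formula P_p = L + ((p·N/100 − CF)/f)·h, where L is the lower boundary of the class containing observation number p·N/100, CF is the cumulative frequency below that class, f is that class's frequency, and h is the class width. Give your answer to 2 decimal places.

1065.52

N = 129; target position k = 50/100 · 129 = 64.5.
Cumulative frequencies: 30, 55, 84, 96, 110, 122, 129.
Observation 64.5 falls in the class 1000 – <1200.
L = 1000, CF = 55, f = 29, h = 200.
P50 = 1000 + ((64.5 − 55)/29)·200 = 1000 + 65.5172 = 1065.52.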